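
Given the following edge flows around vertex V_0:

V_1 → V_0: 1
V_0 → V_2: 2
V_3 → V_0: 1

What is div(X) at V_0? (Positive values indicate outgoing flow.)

Divergence = sum of outgoing flows = (-1) + 2 + (-1) = 0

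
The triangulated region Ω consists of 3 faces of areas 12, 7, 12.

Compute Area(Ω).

12 + 7 + 12 = 31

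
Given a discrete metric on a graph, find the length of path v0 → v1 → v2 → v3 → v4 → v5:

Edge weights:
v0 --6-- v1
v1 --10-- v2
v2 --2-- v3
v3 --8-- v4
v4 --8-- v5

Arc length = 6 + 10 + 2 + 8 + 8 = 34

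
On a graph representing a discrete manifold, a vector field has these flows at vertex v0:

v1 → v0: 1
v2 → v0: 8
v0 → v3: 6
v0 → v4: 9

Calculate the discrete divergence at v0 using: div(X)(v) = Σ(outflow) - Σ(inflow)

Divergence = sum of outgoing flows = (-1) + (-8) + 6 + 9 = 6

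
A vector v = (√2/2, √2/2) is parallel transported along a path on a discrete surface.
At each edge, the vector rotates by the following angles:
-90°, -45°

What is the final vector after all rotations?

Total rotation: (-90°) + (-45°) = -135°. Final vector: (0, -1)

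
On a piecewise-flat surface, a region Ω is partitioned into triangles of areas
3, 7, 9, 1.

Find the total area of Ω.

3 + 7 + 9 + 1 = 20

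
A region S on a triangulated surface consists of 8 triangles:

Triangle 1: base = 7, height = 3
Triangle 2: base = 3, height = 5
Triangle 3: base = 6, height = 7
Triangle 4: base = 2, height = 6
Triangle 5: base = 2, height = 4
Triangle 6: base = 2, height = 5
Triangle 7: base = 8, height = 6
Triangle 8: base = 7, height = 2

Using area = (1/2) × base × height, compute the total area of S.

(1/2)×7×3 + (1/2)×3×5 + (1/2)×6×7 + (1/2)×2×6 + (1/2)×2×4 + (1/2)×2×5 + (1/2)×8×6 + (1/2)×7×2 = 85.0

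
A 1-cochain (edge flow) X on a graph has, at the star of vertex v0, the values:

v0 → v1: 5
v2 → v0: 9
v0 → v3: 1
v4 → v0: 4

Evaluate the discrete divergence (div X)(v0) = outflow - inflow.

Divergence = sum of outgoing flows = 5 + (-9) + 1 + (-4) = -7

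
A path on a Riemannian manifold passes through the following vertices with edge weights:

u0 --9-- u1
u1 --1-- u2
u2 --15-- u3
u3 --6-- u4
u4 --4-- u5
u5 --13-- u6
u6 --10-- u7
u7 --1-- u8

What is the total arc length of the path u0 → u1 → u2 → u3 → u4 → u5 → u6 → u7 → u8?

Arc length = 9 + 1 + 15 + 6 + 4 + 13 + 10 + 1 = 59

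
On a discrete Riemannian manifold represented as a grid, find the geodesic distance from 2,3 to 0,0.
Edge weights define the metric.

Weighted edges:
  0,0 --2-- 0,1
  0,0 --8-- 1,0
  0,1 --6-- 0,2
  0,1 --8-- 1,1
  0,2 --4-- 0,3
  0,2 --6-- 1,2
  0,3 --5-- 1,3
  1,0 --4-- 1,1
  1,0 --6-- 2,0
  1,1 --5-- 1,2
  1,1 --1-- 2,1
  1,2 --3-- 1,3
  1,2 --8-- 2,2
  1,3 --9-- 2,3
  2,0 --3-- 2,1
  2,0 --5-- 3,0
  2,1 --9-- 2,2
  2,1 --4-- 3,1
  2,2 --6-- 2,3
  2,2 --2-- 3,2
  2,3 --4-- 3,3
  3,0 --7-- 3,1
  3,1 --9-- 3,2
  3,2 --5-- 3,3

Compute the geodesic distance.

Shortest path: 2,3 → 2,2 → 2,1 → 1,1 → 0,1 → 0,0, total weight = 26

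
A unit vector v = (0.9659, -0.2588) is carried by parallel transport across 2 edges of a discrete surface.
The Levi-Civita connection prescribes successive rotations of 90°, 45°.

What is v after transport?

Total rotation: 90° + 45° = 135°. Final vector: (-0.5000, 0.8660)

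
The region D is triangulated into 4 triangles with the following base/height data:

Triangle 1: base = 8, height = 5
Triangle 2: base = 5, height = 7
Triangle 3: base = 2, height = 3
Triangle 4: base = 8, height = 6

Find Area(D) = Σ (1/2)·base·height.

(1/2)×8×5 + (1/2)×5×7 + (1/2)×2×3 + (1/2)×8×6 = 64.5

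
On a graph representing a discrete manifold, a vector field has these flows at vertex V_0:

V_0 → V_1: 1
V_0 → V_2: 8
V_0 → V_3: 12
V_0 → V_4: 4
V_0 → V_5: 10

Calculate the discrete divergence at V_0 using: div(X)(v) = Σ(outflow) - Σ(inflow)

Divergence = sum of outgoing flows = 1 + 8 + 12 + 4 + 10 = 35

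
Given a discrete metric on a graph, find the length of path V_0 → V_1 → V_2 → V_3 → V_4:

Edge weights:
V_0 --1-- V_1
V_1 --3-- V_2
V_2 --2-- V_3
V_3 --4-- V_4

Arc length = 1 + 3 + 2 + 4 = 10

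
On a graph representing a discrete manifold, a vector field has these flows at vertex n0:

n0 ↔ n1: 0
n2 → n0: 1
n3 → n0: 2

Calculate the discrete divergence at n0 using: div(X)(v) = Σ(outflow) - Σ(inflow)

Divergence = sum of outgoing flows = 0 + (-1) + (-2) = -3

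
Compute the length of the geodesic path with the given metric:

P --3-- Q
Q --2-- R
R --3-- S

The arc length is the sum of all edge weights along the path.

Arc length = 3 + 2 + 3 = 8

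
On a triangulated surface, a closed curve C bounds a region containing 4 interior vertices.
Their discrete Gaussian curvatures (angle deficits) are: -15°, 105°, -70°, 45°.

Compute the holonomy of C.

Holonomy = total enclosed curvature = (-15°) + 105° + (-70°) + 45° = 65°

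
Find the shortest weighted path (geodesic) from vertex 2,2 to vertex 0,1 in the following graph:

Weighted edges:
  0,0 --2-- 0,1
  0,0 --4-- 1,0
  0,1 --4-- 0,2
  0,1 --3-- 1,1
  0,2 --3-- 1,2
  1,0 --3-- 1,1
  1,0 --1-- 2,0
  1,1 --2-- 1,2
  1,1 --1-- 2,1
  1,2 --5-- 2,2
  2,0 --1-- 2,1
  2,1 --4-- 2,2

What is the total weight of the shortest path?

Shortest path: 2,2 → 2,1 → 1,1 → 0,1, total weight = 8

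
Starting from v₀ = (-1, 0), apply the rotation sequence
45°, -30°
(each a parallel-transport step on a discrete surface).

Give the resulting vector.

Total rotation: 45° + (-30°) = 15°. Final vector: (-0.9659, -0.2588)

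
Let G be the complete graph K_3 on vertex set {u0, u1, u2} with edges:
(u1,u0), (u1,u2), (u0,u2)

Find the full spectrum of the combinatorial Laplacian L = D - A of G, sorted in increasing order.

For the complete graph K_n, L = nI − J (J = all-ones matrix). J has eigenvalues n (once, eigenvector 𝟙) and 0 (multiplicity n−1), so L has eigenvalues 0 (once) and n (multiplicity n−1). Here n = 3: eigenvalue 0 once and 3 with multiplicity 2.
Laplacian eigenvalues (increasing order): [0.0, 3.0, 3.0]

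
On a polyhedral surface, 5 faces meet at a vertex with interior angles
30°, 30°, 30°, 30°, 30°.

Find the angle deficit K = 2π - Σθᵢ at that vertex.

Sum of angles = 150°. K = 360° - 150° = 210° = 7π/6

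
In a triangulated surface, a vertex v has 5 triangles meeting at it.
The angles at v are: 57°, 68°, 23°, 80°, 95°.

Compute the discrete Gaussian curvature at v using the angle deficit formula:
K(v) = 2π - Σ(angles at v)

Sum of angles = 323°. K = 360° - 323° = 37° = 37π/180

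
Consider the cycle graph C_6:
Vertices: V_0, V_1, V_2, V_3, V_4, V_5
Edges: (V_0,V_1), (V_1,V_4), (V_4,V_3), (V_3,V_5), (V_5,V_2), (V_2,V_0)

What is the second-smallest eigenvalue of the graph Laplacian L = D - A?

The cycle graph C_n has Laplacian eigenvalues λ_k = 2 − 2cos(2πk/n), k = 0, 1, …, n−1. Here n = 6:
k=0: 2 − 2cos(0) = 0.0; k=1: 2 − 2cos(π/3) = 1.0; k=2: 2 − 2cos(2π/3) = 3.0; k=3: 2 − 2cos(π) = 4.0; k=4: 2 − 2cos(4π/3) = 3.0; k=5: 2 − 2cos(5π/3) = 1.0.
Laplacian eigenvalues: [0.0, 1.0, 1.0, 3.0, 3.0, 4.0]. Algebraic connectivity (smallest non-zero eigenvalue) = 1.0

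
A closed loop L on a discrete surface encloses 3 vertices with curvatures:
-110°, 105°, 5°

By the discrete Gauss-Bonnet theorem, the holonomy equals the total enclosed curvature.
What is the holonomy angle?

Holonomy = total enclosed curvature = (-110°) + 105° + 5° = 0°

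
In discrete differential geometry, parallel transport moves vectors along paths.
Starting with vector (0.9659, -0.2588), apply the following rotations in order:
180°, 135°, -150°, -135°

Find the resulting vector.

Total rotation: 180° + 135° + (-150°) + (-135°) = 30°. Final vector: (0.9659, 0.2588)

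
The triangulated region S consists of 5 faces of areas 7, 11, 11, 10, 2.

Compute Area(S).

7 + 11 + 11 + 10 + 2 = 41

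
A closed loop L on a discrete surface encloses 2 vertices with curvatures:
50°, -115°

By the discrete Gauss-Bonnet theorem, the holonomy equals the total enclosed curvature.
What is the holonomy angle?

Holonomy = total enclosed curvature = 50° + (-115°) = -65°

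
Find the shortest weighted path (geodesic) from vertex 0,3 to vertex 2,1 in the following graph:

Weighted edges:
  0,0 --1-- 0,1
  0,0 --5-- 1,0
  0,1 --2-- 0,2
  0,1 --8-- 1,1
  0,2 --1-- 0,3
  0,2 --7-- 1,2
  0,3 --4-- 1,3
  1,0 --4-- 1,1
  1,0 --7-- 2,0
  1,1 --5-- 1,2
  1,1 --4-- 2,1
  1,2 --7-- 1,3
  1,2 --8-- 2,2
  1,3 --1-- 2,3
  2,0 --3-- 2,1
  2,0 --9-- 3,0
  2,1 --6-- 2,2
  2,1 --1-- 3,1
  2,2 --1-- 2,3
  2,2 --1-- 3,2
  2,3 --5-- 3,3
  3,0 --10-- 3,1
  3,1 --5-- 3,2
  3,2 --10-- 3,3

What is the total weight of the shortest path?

Shortest path: 0,3 → 1,3 → 2,3 → 2,2 → 2,1, total weight = 12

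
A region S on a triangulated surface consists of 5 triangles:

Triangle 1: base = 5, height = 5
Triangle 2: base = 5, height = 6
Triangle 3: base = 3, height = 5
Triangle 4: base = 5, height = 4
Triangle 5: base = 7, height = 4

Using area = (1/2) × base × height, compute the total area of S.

(1/2)×5×5 + (1/2)×5×6 + (1/2)×3×5 + (1/2)×5×4 + (1/2)×7×4 = 59.0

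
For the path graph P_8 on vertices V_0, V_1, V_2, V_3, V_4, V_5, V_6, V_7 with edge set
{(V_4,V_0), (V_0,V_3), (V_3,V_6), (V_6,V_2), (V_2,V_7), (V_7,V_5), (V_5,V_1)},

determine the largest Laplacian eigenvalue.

The path graph P_n has Laplacian eigenvalues λ_k = 2 − 2cos(kπ/n), k = 0, 1, …, n−1. Here n = 8:
k=0: 2 − 2cos(0) = 0.0; k=1: 2 − 2cos(π/8) = 0.1522; k=2: 2 − 2cos(π/4) = 0.5858; k=3: 2 − 2cos(3π/8) = 1.2346; k=4: 2 − 2cos(π/2) = 2.0; k=5: 2 − 2cos(5π/8) = 2.7654; k=6: 2 − 2cos(3π/4) = 3.4142; k=7: 2 − 2cos(7π/8) = 3.8478.
Laplacian eigenvalues: [0.0, 0.1522, 0.5858, 1.2346, 2.0, 2.7654, 3.4142, 3.8478]. Largest eigenvalue (spectral radius) = 3.8478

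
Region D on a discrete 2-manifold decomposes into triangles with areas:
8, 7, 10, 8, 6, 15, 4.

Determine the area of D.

8 + 7 + 10 + 8 + 6 + 15 + 4 = 58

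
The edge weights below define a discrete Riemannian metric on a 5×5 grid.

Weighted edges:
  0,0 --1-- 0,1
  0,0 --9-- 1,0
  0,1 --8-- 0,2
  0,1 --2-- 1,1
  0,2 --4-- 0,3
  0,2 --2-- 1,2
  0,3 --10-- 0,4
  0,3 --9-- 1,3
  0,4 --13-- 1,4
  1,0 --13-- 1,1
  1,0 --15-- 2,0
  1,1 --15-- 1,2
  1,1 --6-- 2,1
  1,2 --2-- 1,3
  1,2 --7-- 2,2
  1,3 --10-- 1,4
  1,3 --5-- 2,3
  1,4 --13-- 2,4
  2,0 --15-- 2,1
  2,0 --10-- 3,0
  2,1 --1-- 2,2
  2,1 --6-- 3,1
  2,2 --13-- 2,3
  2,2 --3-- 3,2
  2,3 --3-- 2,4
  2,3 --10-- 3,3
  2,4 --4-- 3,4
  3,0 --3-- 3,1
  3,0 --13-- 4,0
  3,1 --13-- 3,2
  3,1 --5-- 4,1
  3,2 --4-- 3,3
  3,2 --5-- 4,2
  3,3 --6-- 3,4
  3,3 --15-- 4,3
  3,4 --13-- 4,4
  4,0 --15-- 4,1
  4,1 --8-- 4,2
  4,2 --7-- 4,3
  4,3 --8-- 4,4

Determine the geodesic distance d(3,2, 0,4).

Shortest path: 3,2 → 2,2 → 1,2 → 0,2 → 0,3 → 0,4, total weight = 26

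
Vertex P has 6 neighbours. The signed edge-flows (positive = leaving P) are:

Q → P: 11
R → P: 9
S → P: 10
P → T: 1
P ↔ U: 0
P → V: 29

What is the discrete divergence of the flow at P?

Divergence = sum of outgoing flows = (-11) + (-9) + (-10) + 1 + 0 + 29 = 0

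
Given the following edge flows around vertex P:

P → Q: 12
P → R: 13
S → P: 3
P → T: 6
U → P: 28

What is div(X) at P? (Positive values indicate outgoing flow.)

Divergence = sum of outgoing flows = 12 + 13 + (-3) + 6 + (-28) = 0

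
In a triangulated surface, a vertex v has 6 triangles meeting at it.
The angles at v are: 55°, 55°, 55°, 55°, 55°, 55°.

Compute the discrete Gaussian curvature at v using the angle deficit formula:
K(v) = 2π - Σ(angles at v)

Sum of angles = 330°. K = 360° - 330° = 30°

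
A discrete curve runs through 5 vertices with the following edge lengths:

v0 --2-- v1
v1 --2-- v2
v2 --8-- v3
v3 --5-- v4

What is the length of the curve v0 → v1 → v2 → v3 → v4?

Arc length = 2 + 2 + 8 + 5 = 17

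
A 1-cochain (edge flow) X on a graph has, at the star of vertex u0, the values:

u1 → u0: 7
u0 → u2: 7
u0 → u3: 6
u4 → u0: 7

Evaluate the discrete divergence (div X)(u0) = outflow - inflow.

Divergence = sum of outgoing flows = (-7) + 7 + 6 + (-7) = -1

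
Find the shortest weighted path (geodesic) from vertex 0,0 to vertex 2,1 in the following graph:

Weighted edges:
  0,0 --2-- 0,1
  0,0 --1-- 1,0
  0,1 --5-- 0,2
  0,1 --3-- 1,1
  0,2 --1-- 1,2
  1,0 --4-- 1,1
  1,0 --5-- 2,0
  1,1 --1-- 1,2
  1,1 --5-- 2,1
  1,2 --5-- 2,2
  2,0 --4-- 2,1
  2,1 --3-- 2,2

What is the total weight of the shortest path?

Shortest path: 0,0 → 1,0 → 1,1 → 2,1, total weight = 10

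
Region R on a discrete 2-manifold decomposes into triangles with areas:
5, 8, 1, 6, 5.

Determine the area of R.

5 + 8 + 1 + 6 + 5 = 25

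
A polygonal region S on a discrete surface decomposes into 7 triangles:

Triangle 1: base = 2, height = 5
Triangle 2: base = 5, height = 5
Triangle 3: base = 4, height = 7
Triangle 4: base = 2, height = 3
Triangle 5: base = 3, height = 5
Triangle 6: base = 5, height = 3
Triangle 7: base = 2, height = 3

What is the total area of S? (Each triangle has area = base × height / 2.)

(1/2)×2×5 + (1/2)×5×5 + (1/2)×4×7 + (1/2)×2×3 + (1/2)×3×5 + (1/2)×5×3 + (1/2)×2×3 = 52.5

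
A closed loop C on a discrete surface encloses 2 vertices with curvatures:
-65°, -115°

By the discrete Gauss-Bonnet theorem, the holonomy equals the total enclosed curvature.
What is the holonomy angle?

Holonomy = total enclosed curvature = (-65°) + (-115°) = -180°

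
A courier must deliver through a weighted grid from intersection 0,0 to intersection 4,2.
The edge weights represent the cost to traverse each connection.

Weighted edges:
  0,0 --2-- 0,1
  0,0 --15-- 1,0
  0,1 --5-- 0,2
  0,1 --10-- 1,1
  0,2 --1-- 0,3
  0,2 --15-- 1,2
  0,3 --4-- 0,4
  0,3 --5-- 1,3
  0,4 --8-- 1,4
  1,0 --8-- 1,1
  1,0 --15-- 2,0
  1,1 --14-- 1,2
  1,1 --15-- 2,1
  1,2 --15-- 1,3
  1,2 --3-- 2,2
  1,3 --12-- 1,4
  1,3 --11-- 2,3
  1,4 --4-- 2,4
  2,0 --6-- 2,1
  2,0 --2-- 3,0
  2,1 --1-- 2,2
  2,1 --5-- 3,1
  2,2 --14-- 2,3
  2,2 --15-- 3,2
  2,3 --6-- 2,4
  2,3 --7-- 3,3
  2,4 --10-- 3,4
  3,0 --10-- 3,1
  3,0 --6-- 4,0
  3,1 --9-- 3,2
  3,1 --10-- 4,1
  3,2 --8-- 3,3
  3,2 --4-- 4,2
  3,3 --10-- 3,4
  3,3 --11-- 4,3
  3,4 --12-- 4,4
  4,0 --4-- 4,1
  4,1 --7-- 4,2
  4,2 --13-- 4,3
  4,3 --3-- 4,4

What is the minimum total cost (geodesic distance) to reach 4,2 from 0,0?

Shortest path: 0,0 → 0,1 → 0,2 → 0,3 → 1,3 → 2,3 → 3,3 → 3,2 → 4,2, total weight = 43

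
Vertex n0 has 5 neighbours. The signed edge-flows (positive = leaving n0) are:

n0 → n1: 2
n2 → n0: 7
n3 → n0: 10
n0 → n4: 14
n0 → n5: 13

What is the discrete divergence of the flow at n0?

Divergence = sum of outgoing flows = 2 + (-7) + (-10) + 14 + 13 = 12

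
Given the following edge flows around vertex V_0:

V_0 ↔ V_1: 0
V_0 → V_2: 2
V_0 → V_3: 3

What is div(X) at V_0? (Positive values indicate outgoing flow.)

Divergence = sum of outgoing flows = 0 + 2 + 3 = 5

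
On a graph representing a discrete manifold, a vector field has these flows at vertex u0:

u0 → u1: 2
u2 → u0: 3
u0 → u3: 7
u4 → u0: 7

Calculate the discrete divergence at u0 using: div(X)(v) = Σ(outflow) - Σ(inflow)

Divergence = sum of outgoing flows = 2 + (-3) + 7 + (-7) = -1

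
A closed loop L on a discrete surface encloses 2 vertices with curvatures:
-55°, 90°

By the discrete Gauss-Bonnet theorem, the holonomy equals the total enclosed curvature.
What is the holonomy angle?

Holonomy = total enclosed curvature = (-55°) + 90° = 35°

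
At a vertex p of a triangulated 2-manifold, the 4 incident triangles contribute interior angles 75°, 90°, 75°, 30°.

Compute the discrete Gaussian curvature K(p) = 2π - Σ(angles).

Sum of angles = 270°. K = 360° - 270° = 90°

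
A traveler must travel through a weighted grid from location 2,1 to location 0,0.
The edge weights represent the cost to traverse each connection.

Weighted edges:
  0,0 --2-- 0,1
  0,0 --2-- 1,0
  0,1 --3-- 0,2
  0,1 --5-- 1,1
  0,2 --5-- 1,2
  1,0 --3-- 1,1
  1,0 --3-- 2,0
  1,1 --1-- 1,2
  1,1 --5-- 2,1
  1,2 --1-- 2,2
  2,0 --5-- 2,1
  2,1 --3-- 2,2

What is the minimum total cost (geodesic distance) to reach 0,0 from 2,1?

Shortest path: 2,1 → 1,1 → 1,0 → 0,0, total weight = 10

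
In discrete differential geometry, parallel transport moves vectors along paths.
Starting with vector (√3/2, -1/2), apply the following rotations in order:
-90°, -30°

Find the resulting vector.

Total rotation: (-90°) + (-30°) = -120°. Final vector: (-0.8660, -0.5000)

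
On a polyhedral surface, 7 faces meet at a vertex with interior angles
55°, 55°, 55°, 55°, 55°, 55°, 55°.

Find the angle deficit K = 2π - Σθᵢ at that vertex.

Sum of angles = 385°. K = 360° - 385° = -25° = -5π/36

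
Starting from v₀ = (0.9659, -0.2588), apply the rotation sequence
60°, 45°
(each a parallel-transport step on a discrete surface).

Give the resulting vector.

Total rotation: 60° + 45° = 105°. Final vector: (0, 1)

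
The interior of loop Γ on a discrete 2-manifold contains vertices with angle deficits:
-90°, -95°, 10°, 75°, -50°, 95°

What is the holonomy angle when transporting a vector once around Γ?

Holonomy = total enclosed curvature = (-90°) + (-95°) + 10° + 75° + (-50°) + 95° = -55°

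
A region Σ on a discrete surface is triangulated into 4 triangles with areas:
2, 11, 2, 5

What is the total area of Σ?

2 + 11 + 2 + 5 = 20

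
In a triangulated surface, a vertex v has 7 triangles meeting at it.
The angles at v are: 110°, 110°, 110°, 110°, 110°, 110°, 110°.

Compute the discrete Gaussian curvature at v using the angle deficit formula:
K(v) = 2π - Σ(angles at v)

Sum of angles = 770°. K = 360° - 770° = -410°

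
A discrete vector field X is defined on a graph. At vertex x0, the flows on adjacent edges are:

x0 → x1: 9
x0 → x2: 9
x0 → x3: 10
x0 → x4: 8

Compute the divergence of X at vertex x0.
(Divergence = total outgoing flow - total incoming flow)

Divergence = sum of outgoing flows = 9 + 9 + 10 + 8 = 36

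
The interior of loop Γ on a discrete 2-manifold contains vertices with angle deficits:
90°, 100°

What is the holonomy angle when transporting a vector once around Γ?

Holonomy = total enclosed curvature = 90° + 100° = 190°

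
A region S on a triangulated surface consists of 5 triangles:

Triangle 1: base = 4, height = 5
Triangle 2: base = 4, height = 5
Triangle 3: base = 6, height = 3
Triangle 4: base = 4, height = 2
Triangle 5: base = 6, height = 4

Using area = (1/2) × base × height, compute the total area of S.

(1/2)×4×5 + (1/2)×4×5 + (1/2)×6×3 + (1/2)×4×2 + (1/2)×6×4 = 45.0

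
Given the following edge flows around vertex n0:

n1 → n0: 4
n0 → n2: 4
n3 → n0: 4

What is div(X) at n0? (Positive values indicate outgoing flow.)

Divergence = sum of outgoing flows = (-4) + 4 + (-4) = -4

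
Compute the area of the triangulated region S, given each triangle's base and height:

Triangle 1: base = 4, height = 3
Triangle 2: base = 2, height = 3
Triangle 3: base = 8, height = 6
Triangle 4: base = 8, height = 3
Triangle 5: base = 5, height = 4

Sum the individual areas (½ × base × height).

(1/2)×4×3 + (1/2)×2×3 + (1/2)×8×6 + (1/2)×8×3 + (1/2)×5×4 = 55.0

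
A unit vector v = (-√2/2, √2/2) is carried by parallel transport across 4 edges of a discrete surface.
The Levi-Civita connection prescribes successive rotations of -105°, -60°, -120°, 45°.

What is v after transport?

Total rotation: (-105°) + (-60°) + (-120°) + 45° = -240° ≡ 120° (mod 360°). Final vector: (-0.2588, -0.9659)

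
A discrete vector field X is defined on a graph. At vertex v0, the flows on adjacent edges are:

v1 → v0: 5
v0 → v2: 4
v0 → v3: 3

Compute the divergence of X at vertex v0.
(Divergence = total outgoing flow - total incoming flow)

Divergence = sum of outgoing flows = (-5) + 4 + 3 = 2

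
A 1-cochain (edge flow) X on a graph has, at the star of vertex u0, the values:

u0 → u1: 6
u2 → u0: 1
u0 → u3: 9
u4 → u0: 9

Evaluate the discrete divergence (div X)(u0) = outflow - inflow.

Divergence = sum of outgoing flows = 6 + (-1) + 9 + (-9) = 5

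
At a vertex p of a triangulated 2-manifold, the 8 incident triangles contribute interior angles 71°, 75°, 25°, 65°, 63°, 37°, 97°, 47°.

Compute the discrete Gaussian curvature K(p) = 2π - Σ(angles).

Sum of angles = 480°. K = 360° - 480° = -120° = -2π/3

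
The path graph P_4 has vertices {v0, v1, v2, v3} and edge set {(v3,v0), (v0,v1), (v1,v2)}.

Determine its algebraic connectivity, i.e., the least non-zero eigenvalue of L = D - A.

The path graph P_n has Laplacian eigenvalues λ_k = 2 − 2cos(kπ/n), k = 0, 1, …, n−1. Here n = 4:
k=0: 2 − 2cos(0) = 0.0; k=1: 2 − 2cos(π/4) = 0.5858; k=2: 2 − 2cos(π/2) = 2.0; k=3: 2 − 2cos(3π/4) = 3.4142.
Laplacian eigenvalues: [0.0, 0.5858, 2.0, 3.4142]. Algebraic connectivity (smallest non-zero eigenvalue) = 0.5858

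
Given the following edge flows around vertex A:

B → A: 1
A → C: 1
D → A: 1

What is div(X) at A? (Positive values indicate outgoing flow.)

Divergence = sum of outgoing flows = (-1) + 1 + (-1) = -1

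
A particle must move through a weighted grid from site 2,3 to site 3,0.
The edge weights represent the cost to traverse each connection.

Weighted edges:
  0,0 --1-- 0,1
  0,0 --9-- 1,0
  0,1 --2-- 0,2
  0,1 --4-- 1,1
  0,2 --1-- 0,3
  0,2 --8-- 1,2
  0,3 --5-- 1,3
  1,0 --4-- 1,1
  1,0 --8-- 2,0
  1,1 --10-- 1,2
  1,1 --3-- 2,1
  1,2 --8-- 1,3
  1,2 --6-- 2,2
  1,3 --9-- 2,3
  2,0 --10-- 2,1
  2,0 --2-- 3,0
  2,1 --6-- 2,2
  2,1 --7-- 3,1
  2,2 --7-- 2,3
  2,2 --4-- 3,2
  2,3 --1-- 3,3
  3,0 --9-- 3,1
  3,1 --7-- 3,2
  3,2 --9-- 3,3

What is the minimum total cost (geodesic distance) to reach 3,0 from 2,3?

Shortest path: 2,3 → 2,2 → 2,1 → 2,0 → 3,0, total weight = 25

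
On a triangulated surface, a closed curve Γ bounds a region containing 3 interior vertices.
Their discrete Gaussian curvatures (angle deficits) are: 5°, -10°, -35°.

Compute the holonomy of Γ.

Holonomy = total enclosed curvature = 5° + (-10°) + (-35°) = -40°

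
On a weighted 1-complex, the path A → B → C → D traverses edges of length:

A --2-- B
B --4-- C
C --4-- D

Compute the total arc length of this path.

Arc length = 2 + 4 + 4 = 10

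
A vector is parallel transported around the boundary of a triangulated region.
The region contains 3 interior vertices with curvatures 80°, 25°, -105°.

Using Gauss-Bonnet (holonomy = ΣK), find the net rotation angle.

Holonomy = total enclosed curvature = 80° + 25° + (-105°) = 0°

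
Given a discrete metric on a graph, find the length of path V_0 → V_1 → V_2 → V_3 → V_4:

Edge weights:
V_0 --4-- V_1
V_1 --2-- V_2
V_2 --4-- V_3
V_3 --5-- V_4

Arc length = 4 + 2 + 4 + 5 = 15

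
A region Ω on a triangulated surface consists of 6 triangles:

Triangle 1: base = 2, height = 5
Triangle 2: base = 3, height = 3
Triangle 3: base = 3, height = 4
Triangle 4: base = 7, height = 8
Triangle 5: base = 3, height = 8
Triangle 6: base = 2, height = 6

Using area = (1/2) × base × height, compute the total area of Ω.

(1/2)×2×5 + (1/2)×3×3 + (1/2)×3×4 + (1/2)×7×8 + (1/2)×3×8 + (1/2)×2×6 = 61.5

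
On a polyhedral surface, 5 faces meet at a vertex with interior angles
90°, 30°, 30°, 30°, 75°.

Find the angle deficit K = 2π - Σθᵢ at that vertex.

Sum of angles = 255°. K = 360° - 255° = 105°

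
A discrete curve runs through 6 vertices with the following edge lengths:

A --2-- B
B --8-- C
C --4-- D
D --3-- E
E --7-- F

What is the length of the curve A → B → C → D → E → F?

Arc length = 2 + 8 + 4 + 3 + 7 = 24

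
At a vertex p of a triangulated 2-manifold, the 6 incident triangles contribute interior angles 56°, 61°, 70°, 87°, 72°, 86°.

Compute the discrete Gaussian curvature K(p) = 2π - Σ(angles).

Sum of angles = 432°. K = 360° - 432° = -72° = -2π/5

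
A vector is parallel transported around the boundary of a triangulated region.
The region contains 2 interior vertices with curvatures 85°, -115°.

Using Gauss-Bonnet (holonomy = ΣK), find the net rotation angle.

Holonomy = total enclosed curvature = 85° + (-115°) = -30°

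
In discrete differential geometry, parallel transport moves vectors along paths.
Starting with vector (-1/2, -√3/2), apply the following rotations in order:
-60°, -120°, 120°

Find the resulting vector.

Total rotation: (-60°) + (-120°) + 120° = -60°. Final vector: (-1, 0)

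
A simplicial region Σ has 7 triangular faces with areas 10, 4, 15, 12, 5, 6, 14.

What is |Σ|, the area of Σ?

10 + 4 + 15 + 12 + 5 + 6 + 14 = 66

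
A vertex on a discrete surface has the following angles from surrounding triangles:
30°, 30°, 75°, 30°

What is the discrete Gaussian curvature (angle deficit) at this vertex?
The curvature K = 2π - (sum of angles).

Sum of angles = 165°. K = 360° - 165° = 195° = 13π/12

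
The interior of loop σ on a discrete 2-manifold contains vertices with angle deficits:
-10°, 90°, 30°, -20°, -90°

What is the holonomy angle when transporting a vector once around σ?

Holonomy = total enclosed curvature = (-10°) + 90° + 30° + (-20°) + (-90°) = 0°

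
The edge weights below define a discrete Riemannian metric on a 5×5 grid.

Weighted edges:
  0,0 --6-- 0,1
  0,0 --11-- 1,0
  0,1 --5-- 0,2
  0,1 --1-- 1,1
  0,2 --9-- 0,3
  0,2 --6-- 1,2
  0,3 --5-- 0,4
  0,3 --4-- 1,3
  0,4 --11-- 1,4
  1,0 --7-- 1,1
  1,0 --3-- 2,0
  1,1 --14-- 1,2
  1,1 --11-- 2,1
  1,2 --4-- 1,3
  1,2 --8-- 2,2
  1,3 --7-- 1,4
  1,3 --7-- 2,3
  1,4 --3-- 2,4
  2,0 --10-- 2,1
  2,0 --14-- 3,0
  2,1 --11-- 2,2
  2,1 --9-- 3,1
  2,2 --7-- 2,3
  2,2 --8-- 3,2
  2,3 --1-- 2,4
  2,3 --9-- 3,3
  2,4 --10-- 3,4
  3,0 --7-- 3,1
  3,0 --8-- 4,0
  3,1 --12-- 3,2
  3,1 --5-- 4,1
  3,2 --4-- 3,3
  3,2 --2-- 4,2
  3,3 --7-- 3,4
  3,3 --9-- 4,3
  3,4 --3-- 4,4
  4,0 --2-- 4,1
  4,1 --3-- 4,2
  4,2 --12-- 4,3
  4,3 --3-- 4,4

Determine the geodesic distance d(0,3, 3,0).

Shortest path: 0,3 → 0,2 → 0,1 → 1,1 → 1,0 → 2,0 → 3,0, total weight = 39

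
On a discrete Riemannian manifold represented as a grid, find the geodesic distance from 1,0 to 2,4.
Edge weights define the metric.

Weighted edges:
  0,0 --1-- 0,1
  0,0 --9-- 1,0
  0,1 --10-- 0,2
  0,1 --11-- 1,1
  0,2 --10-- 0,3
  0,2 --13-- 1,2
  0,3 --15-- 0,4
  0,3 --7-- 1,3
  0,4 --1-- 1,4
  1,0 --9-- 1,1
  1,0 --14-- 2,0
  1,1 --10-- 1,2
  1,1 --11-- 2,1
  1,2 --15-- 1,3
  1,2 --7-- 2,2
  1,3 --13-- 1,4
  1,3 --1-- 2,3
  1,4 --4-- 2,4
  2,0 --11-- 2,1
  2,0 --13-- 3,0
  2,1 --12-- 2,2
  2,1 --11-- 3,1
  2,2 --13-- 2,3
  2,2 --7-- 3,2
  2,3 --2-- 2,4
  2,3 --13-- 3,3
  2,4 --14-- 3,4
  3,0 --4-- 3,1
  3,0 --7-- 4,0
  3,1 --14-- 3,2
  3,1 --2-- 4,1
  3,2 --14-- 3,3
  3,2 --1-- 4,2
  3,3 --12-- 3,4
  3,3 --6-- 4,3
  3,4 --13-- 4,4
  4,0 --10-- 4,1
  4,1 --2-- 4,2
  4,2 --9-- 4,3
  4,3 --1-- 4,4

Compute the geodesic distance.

Shortest path: 1,0 → 1,1 → 1,2 → 1,3 → 2,3 → 2,4, total weight = 37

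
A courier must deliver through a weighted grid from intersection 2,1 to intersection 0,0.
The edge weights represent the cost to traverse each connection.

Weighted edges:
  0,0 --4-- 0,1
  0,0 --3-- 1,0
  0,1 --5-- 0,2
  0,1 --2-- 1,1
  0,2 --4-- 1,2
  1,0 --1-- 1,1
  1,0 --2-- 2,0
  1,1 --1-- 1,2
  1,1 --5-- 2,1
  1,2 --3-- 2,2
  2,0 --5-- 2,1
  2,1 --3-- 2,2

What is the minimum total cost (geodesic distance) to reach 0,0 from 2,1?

Shortest path: 2,1 → 1,1 → 1,0 → 0,0, total weight = 9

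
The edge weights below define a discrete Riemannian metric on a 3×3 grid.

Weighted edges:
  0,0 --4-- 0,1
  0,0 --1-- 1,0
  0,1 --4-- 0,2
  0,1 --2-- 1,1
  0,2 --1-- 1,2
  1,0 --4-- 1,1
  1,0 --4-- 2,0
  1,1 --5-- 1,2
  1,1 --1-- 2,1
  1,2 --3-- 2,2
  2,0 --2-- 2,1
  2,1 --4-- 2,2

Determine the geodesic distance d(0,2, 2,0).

Shortest path: 0,2 → 1,2 → 1,1 → 2,1 → 2,0, total weight = 9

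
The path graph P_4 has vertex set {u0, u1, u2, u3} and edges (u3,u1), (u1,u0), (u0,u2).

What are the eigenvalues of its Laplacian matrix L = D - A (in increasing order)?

The path graph P_n has Laplacian eigenvalues λ_k = 2 − 2cos(kπ/n), k = 0, 1, …, n−1. Here n = 4:
k=0: 2 − 2cos(0) = 0.0; k=1: 2 − 2cos(π/4) = 0.5858; k=2: 2 − 2cos(π/2) = 2.0; k=3: 2 − 2cos(3π/4) = 3.4142.
Laplacian eigenvalues (increasing order): [0.0, 0.5858, 2.0, 3.4142]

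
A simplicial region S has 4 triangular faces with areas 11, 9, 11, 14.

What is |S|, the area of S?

11 + 9 + 11 + 14 = 45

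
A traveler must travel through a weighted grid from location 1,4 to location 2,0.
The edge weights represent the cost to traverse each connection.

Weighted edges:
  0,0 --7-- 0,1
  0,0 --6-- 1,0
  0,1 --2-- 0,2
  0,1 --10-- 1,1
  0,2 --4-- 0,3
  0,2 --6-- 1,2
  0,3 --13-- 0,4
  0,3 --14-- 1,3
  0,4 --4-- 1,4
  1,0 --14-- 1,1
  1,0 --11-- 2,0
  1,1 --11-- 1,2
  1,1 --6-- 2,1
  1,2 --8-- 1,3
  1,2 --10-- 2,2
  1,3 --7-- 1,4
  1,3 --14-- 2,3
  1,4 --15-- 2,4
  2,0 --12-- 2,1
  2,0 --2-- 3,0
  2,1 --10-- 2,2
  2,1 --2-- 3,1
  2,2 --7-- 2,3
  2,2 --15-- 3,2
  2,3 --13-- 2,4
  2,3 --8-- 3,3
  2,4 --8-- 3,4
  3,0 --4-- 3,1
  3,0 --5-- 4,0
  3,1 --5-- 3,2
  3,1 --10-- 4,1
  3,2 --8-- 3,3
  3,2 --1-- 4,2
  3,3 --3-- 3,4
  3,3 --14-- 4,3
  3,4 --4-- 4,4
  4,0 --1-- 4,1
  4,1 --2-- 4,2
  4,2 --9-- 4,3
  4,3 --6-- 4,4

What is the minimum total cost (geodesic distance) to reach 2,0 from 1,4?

Shortest path: 1,4 → 1,3 → 1,2 → 1,1 → 2,1 → 3,1 → 3,0 → 2,0, total weight = 40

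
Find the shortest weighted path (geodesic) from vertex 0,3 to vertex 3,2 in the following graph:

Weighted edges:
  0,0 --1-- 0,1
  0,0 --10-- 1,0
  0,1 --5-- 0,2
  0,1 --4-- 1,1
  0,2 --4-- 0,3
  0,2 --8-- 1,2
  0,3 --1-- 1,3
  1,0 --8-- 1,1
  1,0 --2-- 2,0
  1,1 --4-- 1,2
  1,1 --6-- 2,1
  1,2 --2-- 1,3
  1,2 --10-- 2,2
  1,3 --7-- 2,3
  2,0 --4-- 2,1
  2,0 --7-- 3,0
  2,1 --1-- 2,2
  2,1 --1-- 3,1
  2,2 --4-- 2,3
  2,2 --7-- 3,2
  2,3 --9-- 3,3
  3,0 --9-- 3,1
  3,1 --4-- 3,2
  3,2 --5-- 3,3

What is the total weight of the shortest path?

Shortest path: 0,3 → 1,3 → 1,2 → 1,1 → 2,1 → 3,1 → 3,2, total weight = 18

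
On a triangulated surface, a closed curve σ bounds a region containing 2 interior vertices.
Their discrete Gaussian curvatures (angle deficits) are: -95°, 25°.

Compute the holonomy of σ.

Holonomy = total enclosed curvature = (-95°) + 25° = -70°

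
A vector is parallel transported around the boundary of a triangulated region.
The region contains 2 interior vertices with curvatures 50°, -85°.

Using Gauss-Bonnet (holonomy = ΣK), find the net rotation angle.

Holonomy = total enclosed curvature = 50° + (-85°) = -35°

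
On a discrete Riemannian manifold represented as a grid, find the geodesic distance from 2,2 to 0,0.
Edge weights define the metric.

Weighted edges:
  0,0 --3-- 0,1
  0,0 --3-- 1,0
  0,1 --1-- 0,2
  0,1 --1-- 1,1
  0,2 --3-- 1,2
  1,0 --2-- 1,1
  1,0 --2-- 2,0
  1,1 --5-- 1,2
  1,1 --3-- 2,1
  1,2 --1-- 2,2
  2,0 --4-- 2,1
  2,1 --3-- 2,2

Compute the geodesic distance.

Shortest path: 2,2 → 1,2 → 0,2 → 0,1 → 0,0, total weight = 8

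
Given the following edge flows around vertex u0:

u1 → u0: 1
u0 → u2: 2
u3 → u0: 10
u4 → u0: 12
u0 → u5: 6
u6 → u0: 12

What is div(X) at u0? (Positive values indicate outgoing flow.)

Divergence = sum of outgoing flows = (-1) + 2 + (-10) + (-12) + 6 + (-12) = -27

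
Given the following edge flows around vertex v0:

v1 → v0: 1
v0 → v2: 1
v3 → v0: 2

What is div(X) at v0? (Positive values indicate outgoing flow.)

Divergence = sum of outgoing flows = (-1) + 1 + (-2) = -2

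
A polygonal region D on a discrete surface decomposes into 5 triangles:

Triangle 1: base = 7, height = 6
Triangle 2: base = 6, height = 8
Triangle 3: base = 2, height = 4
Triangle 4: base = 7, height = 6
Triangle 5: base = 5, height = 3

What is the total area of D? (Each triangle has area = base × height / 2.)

(1/2)×7×6 + (1/2)×6×8 + (1/2)×2×4 + (1/2)×7×6 + (1/2)×5×3 = 77.5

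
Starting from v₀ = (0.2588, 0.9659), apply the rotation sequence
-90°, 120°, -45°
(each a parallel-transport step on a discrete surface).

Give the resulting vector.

Total rotation: (-90°) + 120° + (-45°) = -15°. Final vector: (0.5000, 0.8660)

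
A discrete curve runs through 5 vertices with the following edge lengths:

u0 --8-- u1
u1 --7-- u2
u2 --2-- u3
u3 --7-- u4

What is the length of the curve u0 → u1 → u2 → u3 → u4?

Arc length = 8 + 7 + 2 + 7 = 24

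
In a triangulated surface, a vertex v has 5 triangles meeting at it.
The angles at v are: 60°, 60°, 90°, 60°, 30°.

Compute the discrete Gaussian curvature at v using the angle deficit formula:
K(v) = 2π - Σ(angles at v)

Sum of angles = 300°. K = 360° - 300° = 60° = π/3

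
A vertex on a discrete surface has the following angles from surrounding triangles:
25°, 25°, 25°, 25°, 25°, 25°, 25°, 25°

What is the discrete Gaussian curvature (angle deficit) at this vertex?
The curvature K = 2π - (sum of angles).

Sum of angles = 200°. K = 360° - 200° = 160°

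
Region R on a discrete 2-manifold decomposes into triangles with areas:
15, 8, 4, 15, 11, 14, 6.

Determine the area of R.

15 + 8 + 4 + 15 + 11 + 14 + 6 = 73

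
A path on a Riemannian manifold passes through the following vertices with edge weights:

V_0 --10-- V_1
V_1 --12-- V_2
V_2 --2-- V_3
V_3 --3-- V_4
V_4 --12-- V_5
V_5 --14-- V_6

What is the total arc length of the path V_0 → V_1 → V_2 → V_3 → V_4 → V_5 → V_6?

Arc length = 10 + 12 + 2 + 3 + 12 + 14 = 53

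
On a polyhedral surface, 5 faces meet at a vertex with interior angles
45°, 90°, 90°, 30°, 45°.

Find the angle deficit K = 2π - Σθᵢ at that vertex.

Sum of angles = 300°. K = 360° - 300° = 60° = π/3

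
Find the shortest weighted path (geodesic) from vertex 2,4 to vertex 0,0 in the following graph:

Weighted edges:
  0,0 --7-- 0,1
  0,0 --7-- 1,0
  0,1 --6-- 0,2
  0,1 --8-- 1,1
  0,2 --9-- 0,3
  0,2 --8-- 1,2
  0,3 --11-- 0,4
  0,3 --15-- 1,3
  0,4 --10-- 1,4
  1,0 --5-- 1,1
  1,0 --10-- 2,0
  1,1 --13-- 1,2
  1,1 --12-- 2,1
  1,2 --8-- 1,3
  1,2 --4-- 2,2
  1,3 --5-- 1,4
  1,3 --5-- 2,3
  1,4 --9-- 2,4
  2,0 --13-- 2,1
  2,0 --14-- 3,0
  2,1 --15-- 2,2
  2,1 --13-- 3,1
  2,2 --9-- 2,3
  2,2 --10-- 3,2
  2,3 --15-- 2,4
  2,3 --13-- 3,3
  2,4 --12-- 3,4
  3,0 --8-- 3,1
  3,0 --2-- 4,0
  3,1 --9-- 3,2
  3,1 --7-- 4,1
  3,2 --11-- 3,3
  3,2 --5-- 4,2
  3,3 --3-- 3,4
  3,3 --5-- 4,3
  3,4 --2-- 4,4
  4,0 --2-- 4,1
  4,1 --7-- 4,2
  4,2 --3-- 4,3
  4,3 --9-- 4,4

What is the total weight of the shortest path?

Shortest path: 2,4 → 1,4 → 1,3 → 1,2 → 0,2 → 0,1 → 0,0, total weight = 43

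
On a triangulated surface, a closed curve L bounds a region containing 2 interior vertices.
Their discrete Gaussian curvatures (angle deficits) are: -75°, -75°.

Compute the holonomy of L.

Holonomy = total enclosed curvature = (-75°) + (-75°) = -150°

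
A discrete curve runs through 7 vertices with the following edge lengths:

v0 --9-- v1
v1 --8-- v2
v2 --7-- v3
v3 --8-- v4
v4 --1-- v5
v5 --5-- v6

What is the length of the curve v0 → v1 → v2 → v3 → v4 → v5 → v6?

Arc length = 9 + 8 + 7 + 8 + 1 + 5 = 38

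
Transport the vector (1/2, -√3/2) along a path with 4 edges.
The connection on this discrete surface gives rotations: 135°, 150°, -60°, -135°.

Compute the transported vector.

Total rotation: 135° + 150° + (-60°) + (-135°) = 90°. Final vector: (0.8660, 0.5000)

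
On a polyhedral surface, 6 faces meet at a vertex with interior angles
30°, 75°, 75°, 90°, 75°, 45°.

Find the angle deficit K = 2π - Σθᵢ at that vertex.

Sum of angles = 390°. K = 360° - 390° = -30° = -π/6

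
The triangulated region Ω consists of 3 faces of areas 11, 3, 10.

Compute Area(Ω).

11 + 3 + 10 = 24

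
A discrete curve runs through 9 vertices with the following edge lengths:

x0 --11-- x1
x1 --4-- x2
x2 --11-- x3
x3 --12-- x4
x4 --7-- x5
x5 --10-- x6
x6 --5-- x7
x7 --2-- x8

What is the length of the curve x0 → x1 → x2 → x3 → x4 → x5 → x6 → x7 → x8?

Arc length = 11 + 4 + 11 + 12 + 7 + 10 + 5 + 2 = 62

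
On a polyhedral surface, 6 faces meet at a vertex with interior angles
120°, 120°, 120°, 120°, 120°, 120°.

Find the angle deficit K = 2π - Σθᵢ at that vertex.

Sum of angles = 720°. K = 360° - 720° = -360° = -2π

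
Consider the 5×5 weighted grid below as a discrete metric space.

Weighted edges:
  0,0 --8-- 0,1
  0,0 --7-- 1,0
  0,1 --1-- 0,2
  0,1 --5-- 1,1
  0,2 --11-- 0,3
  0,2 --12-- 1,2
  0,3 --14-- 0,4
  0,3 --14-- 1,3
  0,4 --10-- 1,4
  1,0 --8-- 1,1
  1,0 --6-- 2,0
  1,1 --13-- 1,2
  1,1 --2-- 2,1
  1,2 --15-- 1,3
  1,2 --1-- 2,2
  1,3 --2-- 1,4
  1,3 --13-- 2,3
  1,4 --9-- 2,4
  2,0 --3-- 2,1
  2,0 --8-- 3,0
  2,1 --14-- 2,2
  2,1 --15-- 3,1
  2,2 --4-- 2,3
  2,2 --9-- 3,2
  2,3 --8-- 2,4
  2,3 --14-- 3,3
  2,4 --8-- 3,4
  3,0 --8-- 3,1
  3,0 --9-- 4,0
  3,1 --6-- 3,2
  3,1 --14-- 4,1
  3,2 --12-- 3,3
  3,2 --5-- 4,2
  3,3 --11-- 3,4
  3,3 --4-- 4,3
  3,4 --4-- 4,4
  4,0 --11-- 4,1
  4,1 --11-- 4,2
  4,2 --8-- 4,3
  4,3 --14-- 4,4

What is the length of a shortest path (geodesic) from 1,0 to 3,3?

Shortest path: 1,0 → 1,1 → 1,2 → 2,2 → 2,3 → 3,3, total weight = 40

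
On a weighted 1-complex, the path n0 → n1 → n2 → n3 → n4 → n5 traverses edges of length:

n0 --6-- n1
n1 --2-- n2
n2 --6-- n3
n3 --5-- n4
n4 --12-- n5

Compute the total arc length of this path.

Arc length = 6 + 2 + 6 + 5 + 12 = 31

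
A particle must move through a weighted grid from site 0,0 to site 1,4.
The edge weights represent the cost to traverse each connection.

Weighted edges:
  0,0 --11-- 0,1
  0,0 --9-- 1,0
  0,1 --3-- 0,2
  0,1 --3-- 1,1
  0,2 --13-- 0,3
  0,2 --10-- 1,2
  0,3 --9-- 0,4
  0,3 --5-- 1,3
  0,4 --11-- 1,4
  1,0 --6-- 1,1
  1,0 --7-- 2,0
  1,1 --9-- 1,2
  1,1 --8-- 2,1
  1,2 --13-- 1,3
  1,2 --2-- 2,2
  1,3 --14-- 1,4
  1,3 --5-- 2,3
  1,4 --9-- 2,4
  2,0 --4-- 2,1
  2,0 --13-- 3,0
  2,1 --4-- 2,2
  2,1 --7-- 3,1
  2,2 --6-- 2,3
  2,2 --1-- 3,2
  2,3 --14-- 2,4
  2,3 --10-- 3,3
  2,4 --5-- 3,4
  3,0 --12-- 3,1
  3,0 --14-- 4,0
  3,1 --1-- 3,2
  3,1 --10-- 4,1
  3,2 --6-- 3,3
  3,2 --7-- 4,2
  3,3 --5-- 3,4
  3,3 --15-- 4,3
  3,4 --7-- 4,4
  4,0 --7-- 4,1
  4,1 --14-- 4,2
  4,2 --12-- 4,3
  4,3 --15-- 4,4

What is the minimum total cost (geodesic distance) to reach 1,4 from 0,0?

Shortest path: 0,0 → 0,1 → 0,2 → 0,3 → 1,3 → 1,4, total weight = 46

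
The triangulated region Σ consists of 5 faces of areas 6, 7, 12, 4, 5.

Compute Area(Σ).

6 + 7 + 12 + 4 + 5 = 34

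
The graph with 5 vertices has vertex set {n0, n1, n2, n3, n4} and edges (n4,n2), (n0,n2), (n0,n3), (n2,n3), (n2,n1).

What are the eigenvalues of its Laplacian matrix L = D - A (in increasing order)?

Degrees: deg(n0) = 2, deg(n1) = 1, deg(n2) = 4, deg(n3) = 2, deg(n4) = 1.
L = D − A with rows/columns ordered (n0, n1, n2, n3, n4):
  [ 2,  0, -1, -1,  0]
  [ 0,  1, -1,  0,  0]
  [-1, -1,  4, -1, -1]
  [-1,  0, -1,  2,  0]
  [ 0,  0, -1,  0,  1]
Characteristic polynomial: det(λI − L) = λ(λ − 1)²(λ − 3)(λ − 5).
Roots: λ = 0; (λ − 1) = 0 ⇒ λ = 1 (multiplicity 2); (λ − 3) = 0 ⇒ λ = 3; (λ − 5) = 0 ⇒ λ = 5.
(Check: the roots sum (with multiplicity) to 10, matching trace L = Σdeg = 2·5 = 10.)
Laplacian eigenvalues (increasing order): [0.0, 1.0, 1.0, 3.0, 5.0]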